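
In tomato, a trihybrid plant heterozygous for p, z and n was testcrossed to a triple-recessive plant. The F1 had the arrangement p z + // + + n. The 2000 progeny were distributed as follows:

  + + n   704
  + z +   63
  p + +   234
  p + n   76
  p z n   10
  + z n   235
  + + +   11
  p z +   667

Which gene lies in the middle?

n

The two rarest classes, p z n and + + +, are the double crossovers. Comparing them with the parentals, only the n allele has switched, so n is the middle locus and the order is p – n – z.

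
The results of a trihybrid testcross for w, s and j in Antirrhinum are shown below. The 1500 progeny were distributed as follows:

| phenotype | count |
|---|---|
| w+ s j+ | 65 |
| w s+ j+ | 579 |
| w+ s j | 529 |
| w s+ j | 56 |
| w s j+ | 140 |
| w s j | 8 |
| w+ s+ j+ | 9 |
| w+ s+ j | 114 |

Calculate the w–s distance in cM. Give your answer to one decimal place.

The two most frequent reciprocal classes, w s+ j+ and w+ s j, are the parental types, so the F1 was w s+ j+ / w+ s j.
The two rarest classes, w+ s+ j+ and w s j, are the double crossovers. Comparing them with the parentals, only the w allele has switched, so w is the middle locus and the order is s – w – j.
Crossovers in the s–w interval produce the single-crossover classes w s j+ and w+ s+ j (140 + 114 = 254) plus the double crossovers (17).
RF(s–w) = (254 + 17) / 1500 = 271/1500 = 0.1807 → 18.1 cM.

18.1 cM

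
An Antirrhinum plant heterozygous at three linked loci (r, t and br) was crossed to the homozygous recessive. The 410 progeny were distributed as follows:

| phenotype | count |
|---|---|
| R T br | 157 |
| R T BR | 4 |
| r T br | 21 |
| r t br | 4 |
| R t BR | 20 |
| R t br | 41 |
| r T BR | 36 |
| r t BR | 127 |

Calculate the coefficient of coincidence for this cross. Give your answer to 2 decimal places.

0.79

The two most frequent reciprocal classes, R T br and r t BR, are the parental types, so the F1 was R T br / r t BR.
The two rarest classes, R T BR and r t br, are the double crossovers. Comparing them with the parentals, only the br allele has switched, so br is the middle locus and the order is t – br – r.
t–br: (77 + 8)/410 = 0.2073; br–r: (41 + 8)/410 = 0.1195.
Expected DCO frequency = 0.2073 × 0.1195 ≈ 0.02477; observed = 8/410 ≈ 0.01951.
Coefficient of coincidence = 0.01951/0.02477 ≈ 0.79.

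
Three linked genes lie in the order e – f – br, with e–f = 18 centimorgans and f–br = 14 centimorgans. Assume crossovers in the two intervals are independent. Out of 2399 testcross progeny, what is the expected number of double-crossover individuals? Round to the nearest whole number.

60

Map distances give recombination frequencies of 0.180 and 0.140 for the two intervals.
With no interference, expected double-crossover frequency = 0.180 × 0.140 = 0.02520.
Expected number = 0.02520 × 2399 = 60.45 ≈ 60.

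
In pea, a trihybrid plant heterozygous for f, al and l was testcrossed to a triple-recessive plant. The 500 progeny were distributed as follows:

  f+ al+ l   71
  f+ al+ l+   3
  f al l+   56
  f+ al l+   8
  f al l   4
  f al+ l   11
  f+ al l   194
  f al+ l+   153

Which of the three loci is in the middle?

The two most frequent reciprocal classes, f+ al l and f al+ l+, are the parental types, so the F1 was f+ al l / f al+ l+.
The two rarest classes, f al l and f+ al+ l+, are the double crossovers. Comparing them with the parentals, only the f allele has switched, so f is the middle locus and the order is l – f – al.

f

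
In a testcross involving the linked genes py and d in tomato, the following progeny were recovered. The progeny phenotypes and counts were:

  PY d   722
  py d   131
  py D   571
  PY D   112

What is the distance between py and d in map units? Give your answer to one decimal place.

The two most frequent classes, PY d (722) and py D (571), are the parental types, so the F1 was PY d / py D.
The recombinant classes are PY D and py d: 112 + 131 = 243.
Recombination frequency = 243/1536 = 0.1582 ≈ 15.8%, i.e. 15.8 map units.

15.8 map units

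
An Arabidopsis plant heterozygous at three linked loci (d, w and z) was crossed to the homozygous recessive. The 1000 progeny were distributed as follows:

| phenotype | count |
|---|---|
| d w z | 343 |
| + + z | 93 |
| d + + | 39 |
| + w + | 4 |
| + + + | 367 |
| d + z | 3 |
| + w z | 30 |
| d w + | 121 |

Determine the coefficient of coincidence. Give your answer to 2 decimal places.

0.42

The two most frequent reciprocal classes, + + + and d w z, are the parental types, so the F1 was + + + / d w z.
The two rarest classes, + w + and d + z, are the double crossovers. Comparing them with the parentals, only the w allele has switched, so w is the middle locus and the order is z – w – d.
z–w: (214 + 7)/1000 = 0.2210; w–d: (69 + 7)/1000 = 0.0760.
Expected DCO frequency = 0.2210 × 0.0760 ≈ 0.01680; observed = 7/1000 ≈ 0.00700.
Coefficient of coincidence = 0.00700/0.01680 ≈ 0.42.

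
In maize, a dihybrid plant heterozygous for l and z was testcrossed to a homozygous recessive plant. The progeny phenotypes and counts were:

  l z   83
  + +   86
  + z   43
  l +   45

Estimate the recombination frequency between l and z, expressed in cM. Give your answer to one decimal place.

The two most frequent classes, + + (86) and l z (83), are the parental types, so the F1 was + + / l z.
The recombinant classes are + z and l +: 43 + 45 = 88.
Recombination frequency = 88/257 = 0.3424 ≈ 34.2%, i.e. 34.2 cM.

34.2 cM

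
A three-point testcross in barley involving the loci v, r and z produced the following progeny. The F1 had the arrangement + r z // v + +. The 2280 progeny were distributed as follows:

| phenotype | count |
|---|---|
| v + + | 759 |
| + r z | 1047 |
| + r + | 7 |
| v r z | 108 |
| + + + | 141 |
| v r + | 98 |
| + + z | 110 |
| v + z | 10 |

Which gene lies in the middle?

z

The two rarest classes, + r + and v + z, are the double crossovers. Comparing them with the parentals, only the z allele has switched, so z is the middle locus and the order is v – z – r.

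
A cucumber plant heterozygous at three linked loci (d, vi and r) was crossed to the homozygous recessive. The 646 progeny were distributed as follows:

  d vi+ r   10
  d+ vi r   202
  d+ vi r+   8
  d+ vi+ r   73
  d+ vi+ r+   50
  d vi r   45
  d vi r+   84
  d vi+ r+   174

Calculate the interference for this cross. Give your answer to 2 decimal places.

The two most frequent reciprocal classes, d+ vi r and d vi+ r+, are the parental types, so the F1 was d+ vi r / d vi+ r+.
The two rarest classes, d+ vi r+ and d vi+ r, are the double crossovers. Comparing them with the parentals, only the r allele has switched, so r is the middle locus and the order is d – r – vi.
d–r: (95 + 18)/646 = 0.1749; r–vi: (157 + 18)/646 = 0.2709.
Expected DCO frequency = 0.1749 × 0.2709 ≈ 0.04738; observed = 18/646 ≈ 0.02786.
Coefficient of coincidence = 0.02786/0.04738 ≈ 0.59; interference = 1 − 0.59 = 0.41.

0.41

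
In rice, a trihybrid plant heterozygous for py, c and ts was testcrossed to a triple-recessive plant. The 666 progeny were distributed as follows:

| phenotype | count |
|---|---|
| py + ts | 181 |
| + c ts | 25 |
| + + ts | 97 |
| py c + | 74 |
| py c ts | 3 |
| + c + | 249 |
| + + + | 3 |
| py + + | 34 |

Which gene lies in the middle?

The two most frequent reciprocal classes, + c + and py + ts, are the parental types, so the F1 was + c + / py + ts.
The two rarest classes, + + + and py c ts, are the double crossovers. Comparing them with the parentals, only the c allele has switched, so c is the middle locus and the order is py – c – ts.

c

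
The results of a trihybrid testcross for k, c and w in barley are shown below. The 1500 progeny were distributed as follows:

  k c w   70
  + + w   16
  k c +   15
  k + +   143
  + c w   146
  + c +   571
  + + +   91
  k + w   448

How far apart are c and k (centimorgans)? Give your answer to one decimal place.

The two most frequent reciprocal classes, + c + and k + w, are the parental types, so the F1 was + c + / k + w.
The two rarest classes, k c + and + + w, are the double crossovers. Comparing them with the parentals, only the k allele has switched, so k is the middle locus and the order is c – k – w.
Crossovers in the c–k interval produce the single-crossover classes + + + and k c w (91 + 70 = 161) plus the double crossovers (31).
RF(c–k) = (161 + 31) / 1500 = 192/1500 = 0.1280 → 12.8 centimorgans.

12.8 centimorgans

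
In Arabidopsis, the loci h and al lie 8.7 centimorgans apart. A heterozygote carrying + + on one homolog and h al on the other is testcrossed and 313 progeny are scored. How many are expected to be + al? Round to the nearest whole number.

A map distance of 8.7 centimorgans corresponds to a recombination frequency of 0.087.
The F1 is + + / h al, so + al is a recombinant gamete class with expected frequency r/2 = 0.087/2 = 0.0435.
Expected number = 0.0435 × 313 = 13.62 ≈ 14.

14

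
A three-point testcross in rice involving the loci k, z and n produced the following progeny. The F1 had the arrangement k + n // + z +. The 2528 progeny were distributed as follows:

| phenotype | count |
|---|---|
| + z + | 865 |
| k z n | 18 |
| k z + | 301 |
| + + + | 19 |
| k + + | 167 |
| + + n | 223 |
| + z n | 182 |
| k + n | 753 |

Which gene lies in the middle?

The two rarest classes, k z n and + + +, are the double crossovers. Comparing them with the parentals, only the z allele has switched, so z is the middle locus and the order is n – z – k.

z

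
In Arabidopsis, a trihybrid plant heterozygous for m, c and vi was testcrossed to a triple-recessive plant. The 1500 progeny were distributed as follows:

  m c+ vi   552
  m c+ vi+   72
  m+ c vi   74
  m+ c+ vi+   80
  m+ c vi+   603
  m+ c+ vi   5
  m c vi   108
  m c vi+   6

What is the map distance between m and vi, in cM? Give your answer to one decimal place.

10.5 cM

The two most frequent reciprocal classes, m c+ vi and m+ c vi+, are the parental types, so the F1 was m c+ vi / m+ c vi+.
The two rarest classes, m+ c+ vi and m c vi+, are the double crossovers. Comparing them with the parentals, only the m allele has switched, so m is the middle locus and the order is vi – m – c.
Crossovers in the vi–m interval produce the single-crossover classes m c+ vi+ and m+ c vi (72 + 74 = 146) plus the double crossovers (11).
RF(vi–m) = (146 + 11) / 1500 = 157/1500 = 0.1047 → 10.5 cM.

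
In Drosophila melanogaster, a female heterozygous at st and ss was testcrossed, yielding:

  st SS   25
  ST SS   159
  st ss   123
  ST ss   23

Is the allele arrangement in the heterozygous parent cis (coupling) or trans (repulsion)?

cis

The two most frequent classes are ST SS (159) and st ss (123); these are the parental (non-recombinant) types.
So the F1 carried ST SS on one chromosome and st ss on the other — the recessive alleles are on the same chromosome (cis / coupling).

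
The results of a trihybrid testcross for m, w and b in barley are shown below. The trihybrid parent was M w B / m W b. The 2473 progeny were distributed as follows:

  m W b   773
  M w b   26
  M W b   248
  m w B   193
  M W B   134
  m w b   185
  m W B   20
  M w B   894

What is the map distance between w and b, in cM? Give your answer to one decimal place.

The two rarest classes, M w b and m W B, are the double crossovers. Comparing them with the parentals, only the b allele has switched, so b is the middle locus and the order is w – b – m.
Crossovers in the w–b interval produce the single-crossover classes M W B and m w b (134 + 185 = 319) plus the double crossovers (46).
RF(w–b) = (319 + 46) / 2473 = 365/2473 = 0.1476 → 14.8 cM.

14.8 cM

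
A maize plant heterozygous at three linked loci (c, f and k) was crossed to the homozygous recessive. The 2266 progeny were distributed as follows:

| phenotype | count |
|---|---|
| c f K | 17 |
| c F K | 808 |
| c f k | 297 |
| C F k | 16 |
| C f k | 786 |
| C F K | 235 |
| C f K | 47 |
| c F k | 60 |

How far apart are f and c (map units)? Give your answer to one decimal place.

24.9 map units

The two most frequent reciprocal classes, C f k and c F K, are the parental types, so the F1 was C f k / c F K.
The two rarest classes, C F k and c f K, are the double crossovers. Comparing them with the parentals, only the f allele has switched, so f is the middle locus and the order is k – f – c.
Crossovers in the f–c interval produce the single-crossover classes c f k and C F K (297 + 235 = 532) plus the double crossovers (33).
RF(f–c) = (532 + 33) / 2266 = 565/2266 = 0.2493 → 24.9 map units.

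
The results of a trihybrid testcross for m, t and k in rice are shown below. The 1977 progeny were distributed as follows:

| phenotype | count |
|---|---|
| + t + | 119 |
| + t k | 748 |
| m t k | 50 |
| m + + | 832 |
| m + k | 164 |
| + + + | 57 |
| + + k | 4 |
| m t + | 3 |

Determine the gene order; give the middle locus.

t

The two most frequent reciprocal classes, + t k and m + +, are the parental types, so the F1 was + t k / m + +.
The two rarest classes, + + k and m t +, are the double crossovers. Comparing them with the parentals, only the t allele has switched, so t is the middle locus and the order is k – t – m.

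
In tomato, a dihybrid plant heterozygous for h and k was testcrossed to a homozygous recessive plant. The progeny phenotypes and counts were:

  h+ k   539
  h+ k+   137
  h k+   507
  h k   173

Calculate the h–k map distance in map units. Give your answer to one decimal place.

The two most frequent classes, h+ k (539) and h k+ (507), are the parental types, so the F1 was h+ k / h k+.
The recombinant classes are h+ k+ and h k: 137 + 173 = 310.
Recombination frequency = 310/1356 = 0.2286 ≈ 22.9%, i.e. 22.9 map units.

22.9 map units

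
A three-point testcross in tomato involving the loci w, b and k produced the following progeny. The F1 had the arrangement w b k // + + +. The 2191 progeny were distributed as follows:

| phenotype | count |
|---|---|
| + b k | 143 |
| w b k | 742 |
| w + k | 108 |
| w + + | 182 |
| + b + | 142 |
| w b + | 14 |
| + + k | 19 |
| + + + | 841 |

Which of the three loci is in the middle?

k

The two rarest classes, w b + and + + k, are the double crossovers. Comparing them with the parentals, only the k allele has switched, so k is the middle locus and the order is b – k – w.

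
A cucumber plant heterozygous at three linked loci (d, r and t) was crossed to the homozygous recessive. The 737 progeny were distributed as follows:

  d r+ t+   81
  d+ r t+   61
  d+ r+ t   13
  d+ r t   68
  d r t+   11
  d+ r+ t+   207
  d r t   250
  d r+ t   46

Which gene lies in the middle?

The two most frequent reciprocal classes, d+ r+ t+ and d r t, are the parental types, so the F1 was d+ r+ t+ / d r t.
The two rarest classes, d+ r+ t and d r t+, are the double crossovers. Comparing them with the parentals, only the t allele has switched, so t is the middle locus and the order is r – t – d.

t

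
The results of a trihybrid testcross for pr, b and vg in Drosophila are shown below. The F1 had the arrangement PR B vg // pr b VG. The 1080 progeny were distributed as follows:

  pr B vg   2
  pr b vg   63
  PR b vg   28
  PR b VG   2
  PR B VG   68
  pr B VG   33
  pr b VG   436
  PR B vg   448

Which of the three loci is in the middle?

pr

The two rarest classes, pr B vg and PR b VG, are the double crossovers. Comparing them with the parentals, only the pr allele has switched, so pr is the middle locus and the order is b – pr – vg.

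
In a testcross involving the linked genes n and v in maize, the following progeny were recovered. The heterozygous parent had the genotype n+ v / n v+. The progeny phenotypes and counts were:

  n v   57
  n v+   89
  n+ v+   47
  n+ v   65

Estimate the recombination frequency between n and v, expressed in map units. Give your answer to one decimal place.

40.3 map units

The recombinant classes are n+ v+ and n v: 47 + 57 = 104.
Recombination frequency = 104/258 = 0.4031 ≈ 40.3%, i.e. 40.3 map units.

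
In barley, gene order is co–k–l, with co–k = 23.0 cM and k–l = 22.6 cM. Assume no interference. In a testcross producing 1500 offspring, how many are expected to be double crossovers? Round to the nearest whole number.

78

Map distances give recombination frequencies of 0.230 and 0.226 for the two intervals.
With no interference, expected double-crossover frequency = 0.230 × 0.226 = 0.05198.
Expected number = 0.05198 × 1500 = 77.97 ≈ 78.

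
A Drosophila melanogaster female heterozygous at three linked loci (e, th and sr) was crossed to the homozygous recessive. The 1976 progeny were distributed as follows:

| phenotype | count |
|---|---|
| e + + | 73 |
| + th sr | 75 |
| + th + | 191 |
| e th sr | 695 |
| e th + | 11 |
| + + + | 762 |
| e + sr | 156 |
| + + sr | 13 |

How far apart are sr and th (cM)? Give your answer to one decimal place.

The two most frequent reciprocal classes, e th sr and + + +, are the parental types, so the F1 was e th sr / + + +.
The two rarest classes, e th + and + + sr, are the double crossovers. Comparing them with the parentals, only the sr allele has switched, so sr is the middle locus and the order is e – sr – th.
Crossovers in the sr–th interval produce the single-crossover classes e + sr and + th + (156 + 191 = 347) plus the double crossovers (24).
RF(sr–th) = (347 + 24) / 1976 = 371/1976 = 0.1878 → 18.8 cM.

18.8 cM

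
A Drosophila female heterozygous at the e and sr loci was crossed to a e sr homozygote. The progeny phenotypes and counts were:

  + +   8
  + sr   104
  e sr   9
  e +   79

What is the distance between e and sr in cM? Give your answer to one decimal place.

8.5 cM

The two most frequent classes, + sr (104) and e + (79), are the parental types, so the F1 was + sr / e +.
The recombinant classes are + + and e sr: 8 + 9 = 17.
Recombination frequency = 17/200 = 0.0850 ≈ 8.5%, i.e. 8.5 cM.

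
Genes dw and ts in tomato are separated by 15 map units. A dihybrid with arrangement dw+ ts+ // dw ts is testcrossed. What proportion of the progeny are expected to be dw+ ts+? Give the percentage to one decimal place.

42.5%

A map distance of 15 map units corresponds to a recombination frequency of 0.150.
The F1 is dw+ ts+ / dw ts, so dw+ ts+ is a parental gamete class with expected frequency (1 − r)/2 = 0.850/2 = 0.4250.
That is 0.4250 = 42.5% of the progeny.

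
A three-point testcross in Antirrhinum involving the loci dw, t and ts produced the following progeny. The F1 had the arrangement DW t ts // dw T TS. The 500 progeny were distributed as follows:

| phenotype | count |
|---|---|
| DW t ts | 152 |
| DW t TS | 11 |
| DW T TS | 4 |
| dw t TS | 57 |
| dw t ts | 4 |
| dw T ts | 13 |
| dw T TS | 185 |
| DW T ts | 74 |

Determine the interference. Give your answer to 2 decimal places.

The two rarest classes, dw t ts and DW T TS, are the double crossovers. Comparing them with the parentals, only the dw allele has switched, so dw is the middle locus and the order is ts – dw – t.
ts–dw: (24 + 8)/500 = 0.0640; dw–t: (131 + 8)/500 = 0.2780.
Expected DCO frequency = 0.0640 × 0.2780 ≈ 0.01779; observed = 8/500 ≈ 0.01600.
Coefficient of coincidence = 0.01600/0.01779 ≈ 0.90; interference = 1 − 0.90 = 0.10.

0.10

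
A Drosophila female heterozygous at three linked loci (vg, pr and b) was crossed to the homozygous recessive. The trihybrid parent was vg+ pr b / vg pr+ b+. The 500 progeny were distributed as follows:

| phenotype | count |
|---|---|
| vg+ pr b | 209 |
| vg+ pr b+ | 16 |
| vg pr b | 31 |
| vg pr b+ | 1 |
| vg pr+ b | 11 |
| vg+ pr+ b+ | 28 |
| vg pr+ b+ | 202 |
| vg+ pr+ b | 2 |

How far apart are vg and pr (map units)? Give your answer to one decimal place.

The two rarest classes, vg+ pr+ b and vg pr b+, are the double crossovers. Comparing them with the parentals, only the pr allele has switched, so pr is the middle locus and the order is b – pr – vg.
Crossovers in the pr–vg interval produce the single-crossover classes vg pr b and vg+ pr+ b+ (31 + 28 = 59) plus the double crossovers (3).
RF(pr–vg) = (59 + 3) / 500 = 62/500 = 0.1240 → 12.4 map units.

12.4 map units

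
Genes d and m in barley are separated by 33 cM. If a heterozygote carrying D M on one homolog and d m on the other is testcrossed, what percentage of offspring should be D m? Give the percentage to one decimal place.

A map distance of 33 cM corresponds to a recombination frequency of 0.330.
The F1 is D M / d m, so D m is a recombinant gamete class with expected frequency r/2 = 0.330/2 = 0.1650.
That is 0.1650 = 16.5% of the progeny.

16.5%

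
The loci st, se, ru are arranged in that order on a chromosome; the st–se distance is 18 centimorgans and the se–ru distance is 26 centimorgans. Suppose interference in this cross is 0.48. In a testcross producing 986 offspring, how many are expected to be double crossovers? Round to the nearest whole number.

Map distances give recombination frequencies of 0.180 and 0.260 for the two intervals.
With interference 0.48 (so coincidence = 0.52), expected double-crossover frequency = 0.180 × 0.260 × 0.52 = 0.02434.
Expected number = 0.02434 × 986 = 24.00 ≈ 24.

24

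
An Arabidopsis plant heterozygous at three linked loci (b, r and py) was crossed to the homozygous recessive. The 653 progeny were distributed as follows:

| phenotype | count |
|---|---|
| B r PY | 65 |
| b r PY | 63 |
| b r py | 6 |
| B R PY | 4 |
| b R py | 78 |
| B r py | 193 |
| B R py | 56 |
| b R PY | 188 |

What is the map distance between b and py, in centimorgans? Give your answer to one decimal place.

23.4 centimorgans

The two most frequent reciprocal classes, b R PY and B r py, are the parental types, so the F1 was b R PY / B r py.
The two rarest classes, B R PY and b r py, are the double crossovers. Comparing them with the parentals, only the b allele has switched, so b is the middle locus and the order is py – b – r.
Crossovers in the py–b interval produce the single-crossover classes b R py and B r PY (78 + 65 = 143) plus the double crossovers (10).
RF(py–b) = (143 + 10) / 653 = 153/653 = 0.2343 → 23.4 centimorgans.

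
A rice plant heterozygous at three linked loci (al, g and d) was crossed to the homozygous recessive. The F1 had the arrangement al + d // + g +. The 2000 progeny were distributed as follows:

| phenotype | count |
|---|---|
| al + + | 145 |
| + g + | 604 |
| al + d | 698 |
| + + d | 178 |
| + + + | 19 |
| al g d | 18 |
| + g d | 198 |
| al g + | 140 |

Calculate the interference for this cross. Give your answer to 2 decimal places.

0.45

The two rarest classes, al g d and + + +, are the double crossovers. Comparing them with the parentals, only the g allele has switched, so g is the middle locus and the order is al – g – d.
al–g: (318 + 37)/2000 = 0.1775; g–d: (343 + 37)/2000 = 0.1900.
Expected DCO frequency = 0.1775 × 0.1900 ≈ 0.03372; observed = 37/2000 ≈ 0.01850.
Coefficient of coincidence = 0.01850/0.03372 ≈ 0.55; interference = 1 − 0.55 = 0.45.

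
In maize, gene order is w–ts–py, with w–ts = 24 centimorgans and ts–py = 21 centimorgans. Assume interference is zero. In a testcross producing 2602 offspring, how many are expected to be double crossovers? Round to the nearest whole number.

131

Map distances give recombination frequencies of 0.240 and 0.210 for the two intervals.
With no interference, expected double-crossover frequency = 0.240 × 0.210 = 0.05040.
Expected number = 0.05040 × 2602 = 131.14 ≈ 131.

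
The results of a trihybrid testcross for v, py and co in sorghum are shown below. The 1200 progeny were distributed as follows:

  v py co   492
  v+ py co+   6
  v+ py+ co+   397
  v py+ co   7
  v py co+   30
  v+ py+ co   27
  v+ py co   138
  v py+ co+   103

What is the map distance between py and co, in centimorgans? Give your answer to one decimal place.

5.8 centimorgans

The two most frequent reciprocal classes, v+ py+ co+ and v py co, are the parental types, so the F1 was v+ py+ co+ / v py co.
The two rarest classes, v+ py co+ and v py+ co, are the double crossovers. Comparing them with the parentals, only the py allele has switched, so py is the middle locus and the order is co – py – v.
Crossovers in the co–py interval produce the single-crossover classes v+ py+ co and v py co+ (27 + 30 = 57) plus the double crossovers (13).
RF(co–py) = (57 + 13) / 1200 = 70/1200 = 0.0583 → 5.8 centimorgans.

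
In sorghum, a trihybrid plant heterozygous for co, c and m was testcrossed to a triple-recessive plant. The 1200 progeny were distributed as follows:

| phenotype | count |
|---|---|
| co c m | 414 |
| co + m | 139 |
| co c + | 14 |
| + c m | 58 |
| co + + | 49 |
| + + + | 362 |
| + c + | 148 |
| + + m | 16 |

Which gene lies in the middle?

m

The two most frequent reciprocal classes, + + + and co c m, are the parental types, so the F1 was + + + / co c m.
The two rarest classes, + + m and co c +, are the double crossovers. Comparing them with the parentals, only the m allele has switched, so m is the middle locus and the order is co – m – c.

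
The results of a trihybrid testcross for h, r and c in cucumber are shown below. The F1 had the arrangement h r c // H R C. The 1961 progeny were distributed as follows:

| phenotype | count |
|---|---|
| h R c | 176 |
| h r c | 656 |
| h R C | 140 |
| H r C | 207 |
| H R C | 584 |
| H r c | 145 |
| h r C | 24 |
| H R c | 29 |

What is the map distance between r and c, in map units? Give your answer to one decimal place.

22.2 map units

The two rarest classes, h r C and H R c, are the double crossovers. Comparing them with the parentals, only the c allele has switched, so c is the middle locus and the order is r – c – h.
Crossovers in the r–c interval produce the single-crossover classes h R c and H r C (176 + 207 = 383) plus the double crossovers (53).
RF(r–c) = (383 + 53) / 1961 = 436/1961 = 0.2223 → 22.2 map units.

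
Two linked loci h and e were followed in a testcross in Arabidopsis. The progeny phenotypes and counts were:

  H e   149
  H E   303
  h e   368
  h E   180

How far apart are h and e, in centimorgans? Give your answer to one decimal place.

32.9 centimorgans

The two most frequent classes, H E (303) and h e (368), are the parental types, so the F1 was H E / h e.
The recombinant classes are H e and h E: 149 + 180 = 329.
Recombination frequency = 329/1000 = 0.3290 ≈ 32.9%, i.e. 32.9 centimorgans.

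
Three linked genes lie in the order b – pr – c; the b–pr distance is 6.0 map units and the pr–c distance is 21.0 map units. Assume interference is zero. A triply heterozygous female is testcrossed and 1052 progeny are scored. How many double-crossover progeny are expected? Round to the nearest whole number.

13

Map distances give recombination frequencies of 0.060 and 0.210 for the two intervals.
With no interference, expected double-crossover frequency = 0.060 × 0.210 = 0.01260.
Expected number = 0.01260 × 1052 = 13.26 ≈ 13.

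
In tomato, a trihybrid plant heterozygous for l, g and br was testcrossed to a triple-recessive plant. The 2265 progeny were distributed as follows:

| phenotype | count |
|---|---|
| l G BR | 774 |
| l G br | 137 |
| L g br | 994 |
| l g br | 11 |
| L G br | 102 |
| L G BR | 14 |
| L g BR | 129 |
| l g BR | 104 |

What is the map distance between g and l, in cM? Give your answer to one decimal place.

10.2 cM

The two most frequent reciprocal classes, l G BR and L g br, are the parental types, so the F1 was l G BR / L g br.
The two rarest classes, L G BR and l g br, are the double crossovers. Comparing them with the parentals, only the l allele has switched, so l is the middle locus and the order is g – l – br.
Crossovers in the g–l interval produce the single-crossover classes l g BR and L G br (104 + 102 = 206) plus the double crossovers (25).
RF(g–l) = (206 + 25) / 2265 = 231/2265 = 0.1020 → 10.2 cM.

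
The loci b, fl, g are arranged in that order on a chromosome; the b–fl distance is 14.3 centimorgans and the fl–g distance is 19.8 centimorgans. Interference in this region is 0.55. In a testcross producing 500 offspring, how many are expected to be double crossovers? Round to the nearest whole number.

Map distances give recombination frequencies of 0.143 and 0.198 for the two intervals.
With interference 0.55 (so coincidence = 0.45), expected double-crossover frequency = 0.143 × 0.198 × 0.45 = 0.01274.
Expected number = 0.01274 × 500 = 6.37 ≈ 6.

6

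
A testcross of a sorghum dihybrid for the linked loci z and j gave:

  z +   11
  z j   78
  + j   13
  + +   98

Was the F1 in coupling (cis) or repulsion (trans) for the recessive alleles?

The two most frequent classes are + + (98) and z j (78); these are the parental (non-recombinant) types.
So the F1 carried + + on one chromosome and z j on the other — the recessive alleles are on the same chromosome (cis / coupling).

cis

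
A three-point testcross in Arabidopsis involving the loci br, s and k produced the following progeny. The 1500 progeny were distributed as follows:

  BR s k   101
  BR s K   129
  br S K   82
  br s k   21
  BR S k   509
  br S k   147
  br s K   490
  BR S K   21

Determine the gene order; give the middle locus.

The two most frequent reciprocal classes, BR S k and br s K, are the parental types, so the F1 was BR S k / br s K.
The two rarest classes, BR S K and br s k, are the double crossovers. Comparing them with the parentals, only the k allele has switched, so k is the middle locus and the order is s – k – br.

k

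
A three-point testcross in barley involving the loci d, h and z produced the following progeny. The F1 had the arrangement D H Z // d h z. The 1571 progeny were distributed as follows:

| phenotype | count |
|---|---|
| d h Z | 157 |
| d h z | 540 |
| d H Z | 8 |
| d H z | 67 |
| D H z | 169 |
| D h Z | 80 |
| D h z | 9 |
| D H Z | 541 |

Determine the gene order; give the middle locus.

d

The two rarest classes, d H Z and D h z, are the double crossovers. Comparing them with the parentals, only the d allele has switched, so d is the middle locus and the order is h – d – z.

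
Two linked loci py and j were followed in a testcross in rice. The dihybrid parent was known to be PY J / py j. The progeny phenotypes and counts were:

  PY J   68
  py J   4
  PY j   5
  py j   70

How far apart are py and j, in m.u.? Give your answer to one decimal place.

6.1 m.u.

The recombinant classes are PY j and py J: 5 + 4 = 9.
Recombination frequency = 9/147 = 0.0612 ≈ 6.1%, i.e. 6.1 m.u.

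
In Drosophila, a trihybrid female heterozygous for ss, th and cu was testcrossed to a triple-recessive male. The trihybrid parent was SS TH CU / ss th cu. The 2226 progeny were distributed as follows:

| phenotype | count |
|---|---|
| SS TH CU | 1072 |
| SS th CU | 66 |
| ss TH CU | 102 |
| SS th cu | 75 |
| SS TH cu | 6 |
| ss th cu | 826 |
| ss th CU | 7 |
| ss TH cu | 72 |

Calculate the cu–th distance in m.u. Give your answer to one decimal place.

The two rarest classes, SS TH cu and ss th CU, are the double crossovers. Comparing them with the parentals, only the cu allele has switched, so cu is the middle locus and the order is th – cu – ss.
Crossovers in the th–cu interval produce the single-crossover classes SS th CU and ss TH cu (66 + 72 = 138) plus the double crossovers (13).
RF(th–cu) = (138 + 13) / 2226 = 151/2226 = 0.0678 → 6.8 m.u.

6.8 m.u.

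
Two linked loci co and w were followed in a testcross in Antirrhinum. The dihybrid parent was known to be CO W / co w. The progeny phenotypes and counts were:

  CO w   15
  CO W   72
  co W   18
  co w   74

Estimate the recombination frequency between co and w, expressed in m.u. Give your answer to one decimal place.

18.4 m.u.

The recombinant classes are CO w and co W: 15 + 18 = 33.
Recombination frequency = 33/179 = 0.1844 ≈ 18.4%, i.e. 18.4 m.u.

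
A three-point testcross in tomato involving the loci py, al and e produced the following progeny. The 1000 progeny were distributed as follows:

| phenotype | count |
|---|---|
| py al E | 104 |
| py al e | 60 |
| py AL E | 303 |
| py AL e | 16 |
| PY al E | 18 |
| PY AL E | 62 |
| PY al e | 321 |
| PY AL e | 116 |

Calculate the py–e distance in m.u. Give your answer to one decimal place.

15.6 m.u.

The two most frequent reciprocal classes, py AL E and PY al e, are the parental types, so the F1 was py AL E / PY al e.
The two rarest classes, py AL e and PY al E, are the double crossovers. Comparing them with the parentals, only the e allele has switched, so e is the middle locus and the order is al – e – py.
Crossovers in the e–py interval produce the single-crossover classes PY AL E and py al e (62 + 60 = 122) plus the double crossovers (34).
RF(e–py) = (122 + 34) / 1000 = 156/1000 = 0.1560 → 15.6 m.u.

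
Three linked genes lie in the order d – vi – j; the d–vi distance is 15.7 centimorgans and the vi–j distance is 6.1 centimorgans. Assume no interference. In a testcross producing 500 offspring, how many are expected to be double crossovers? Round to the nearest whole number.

Map distances give recombination frequencies of 0.157 and 0.061 for the two intervals.
With no interference, expected double-crossover frequency = 0.157 × 0.061 = 0.00958.
Expected number = 0.00958 × 500 = 4.79 ≈ 5.

5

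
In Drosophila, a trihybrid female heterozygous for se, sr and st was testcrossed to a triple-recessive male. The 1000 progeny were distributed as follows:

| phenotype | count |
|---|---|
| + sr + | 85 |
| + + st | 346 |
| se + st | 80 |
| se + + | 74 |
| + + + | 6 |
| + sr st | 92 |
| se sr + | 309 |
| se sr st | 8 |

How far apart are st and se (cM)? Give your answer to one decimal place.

17.9 cM

The two most frequent reciprocal classes, se sr + and + + st, are the parental types, so the F1 was se sr + / + + st.
The two rarest classes, se sr st and + + +, are the double crossovers. Comparing them with the parentals, only the st allele has switched, so st is the middle locus and the order is sr – st – se.
Crossovers in the st–se interval produce the single-crossover classes + sr + and se + st (85 + 80 = 165) plus the double crossovers (14).
RF(st–se) = (165 + 14) / 1000 = 179/1000 = 0.1790 → 17.9 cM.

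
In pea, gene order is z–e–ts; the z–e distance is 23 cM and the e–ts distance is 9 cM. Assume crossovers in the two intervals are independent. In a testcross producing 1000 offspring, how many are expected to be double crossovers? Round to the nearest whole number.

21

Map distances give recombination frequencies of 0.230 and 0.090 for the two intervals.
With no interference, expected double-crossover frequency = 0.230 × 0.090 = 0.02070.
Expected number = 0.02070 × 1000 = 20.70 ≈ 21.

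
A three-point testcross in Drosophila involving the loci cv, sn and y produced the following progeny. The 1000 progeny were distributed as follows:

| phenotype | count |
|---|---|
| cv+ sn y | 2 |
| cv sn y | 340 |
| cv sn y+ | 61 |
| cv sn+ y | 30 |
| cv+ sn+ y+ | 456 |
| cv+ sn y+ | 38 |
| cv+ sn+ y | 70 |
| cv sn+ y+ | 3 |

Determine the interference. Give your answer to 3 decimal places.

0.496

The two most frequent reciprocal classes, cv+ sn+ y+ and cv sn y, are the parental types, so the F1 was cv+ sn+ y+ / cv sn y.
The two rarest classes, cv sn+ y+ and cv+ sn y, are the double crossovers. Comparing them with the parentals, only the cv allele has switched, so cv is the middle locus and the order is sn – cv – y.
sn–cv: (68 + 5)/1000 = 0.0730; cv–y: (131 + 5)/1000 = 0.1360.
Expected DCO frequency = 0.0730 × 0.1360 ≈ 0.00993; observed = 5/1000 ≈ 0.00500.
Coefficient of coincidence = 0.00500/0.00993 ≈ 0.504; interference = 1 − 0.504 = 0.496.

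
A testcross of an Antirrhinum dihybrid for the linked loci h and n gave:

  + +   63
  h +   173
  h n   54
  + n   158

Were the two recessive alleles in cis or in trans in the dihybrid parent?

The two most frequent classes are + n (158) and h + (173); these are the parental (non-recombinant) types.
So the F1 carried + n on one chromosome and h + on the other — the recessive alleles are on opposite chromosomes (trans / repulsion).

trans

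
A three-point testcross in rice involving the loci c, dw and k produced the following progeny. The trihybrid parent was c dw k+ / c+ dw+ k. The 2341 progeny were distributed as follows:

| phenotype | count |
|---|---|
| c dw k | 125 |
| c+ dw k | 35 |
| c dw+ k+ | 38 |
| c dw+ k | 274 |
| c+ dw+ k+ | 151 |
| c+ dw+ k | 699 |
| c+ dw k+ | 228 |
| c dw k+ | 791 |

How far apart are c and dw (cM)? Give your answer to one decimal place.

24.6 cM

The two rarest classes, c dw+ k+ and c+ dw k, are the double crossovers. Comparing them with the parentals, only the dw allele has switched, so dw is the middle locus and the order is c – dw – k.
Crossovers in the c–dw interval produce the single-crossover classes c+ dw k+ and c dw+ k (228 + 274 = 502) plus the double crossovers (73).
RF(c–dw) = (502 + 73) / 2341 = 575/2341 = 0.2456 → 24.6 cM.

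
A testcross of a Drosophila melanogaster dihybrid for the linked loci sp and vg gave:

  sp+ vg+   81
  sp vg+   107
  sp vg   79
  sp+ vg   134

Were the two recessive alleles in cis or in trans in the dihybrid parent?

The two most frequent classes are sp+ vg (134) and sp vg+ (107); these are the parental (non-recombinant) types.
So the F1 carried sp+ vg on one chromosome and sp vg+ on the other — the recessive alleles are on opposite chromosomes (trans / repulsion).

trans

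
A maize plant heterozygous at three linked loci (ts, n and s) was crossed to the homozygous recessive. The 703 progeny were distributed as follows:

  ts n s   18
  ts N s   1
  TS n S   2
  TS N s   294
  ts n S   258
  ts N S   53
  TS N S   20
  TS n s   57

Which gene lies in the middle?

The two most frequent reciprocal classes, ts n S and TS N s, are the parental types, so the F1 was ts n S / TS N s.
The two rarest classes, TS n S and ts N s, are the double crossovers. Comparing them with the parentals, only the ts allele has switched, so ts is the middle locus and the order is n – ts – s.

ts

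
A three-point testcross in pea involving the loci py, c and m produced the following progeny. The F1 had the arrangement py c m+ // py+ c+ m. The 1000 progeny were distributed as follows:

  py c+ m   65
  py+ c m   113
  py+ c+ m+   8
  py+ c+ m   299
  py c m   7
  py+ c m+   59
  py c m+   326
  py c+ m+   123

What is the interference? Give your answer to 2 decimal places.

0.57

The two rarest classes, py c m and py+ c+ m+, are the double crossovers. Comparing them with the parentals, only the m allele has switched, so m is the middle locus and the order is c – m – py.
c–m: (236 + 15)/1000 = 0.2510; m–py: (124 + 15)/1000 = 0.1390.
Expected DCO frequency = 0.2510 × 0.1390 ≈ 0.03489; observed = 15/1000 ≈ 0.01500.
Coefficient of coincidence = 0.01500/0.03489 ≈ 0.43; interference = 1 − 0.43 = 0.57.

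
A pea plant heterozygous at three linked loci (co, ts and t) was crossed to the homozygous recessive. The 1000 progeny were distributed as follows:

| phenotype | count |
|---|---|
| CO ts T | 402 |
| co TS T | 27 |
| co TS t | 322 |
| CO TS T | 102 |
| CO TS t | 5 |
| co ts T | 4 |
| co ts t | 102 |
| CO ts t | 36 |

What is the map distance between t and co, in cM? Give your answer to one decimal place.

7.2 cM

The two most frequent reciprocal classes, CO ts T and co TS t, are the parental types, so the F1 was CO ts T / co TS t.
The two rarest classes, co ts T and CO TS t, are the double crossovers. Comparing them with the parentals, only the co allele has switched, so co is the middle locus and the order is ts – co – t.
Crossovers in the co–t interval produce the single-crossover classes CO ts t and co TS T (36 + 27 = 63) plus the double crossovers (9).
RF(co–t) = (63 + 9) / 1000 = 72/1000 = 0.0720 → 7.2 cM.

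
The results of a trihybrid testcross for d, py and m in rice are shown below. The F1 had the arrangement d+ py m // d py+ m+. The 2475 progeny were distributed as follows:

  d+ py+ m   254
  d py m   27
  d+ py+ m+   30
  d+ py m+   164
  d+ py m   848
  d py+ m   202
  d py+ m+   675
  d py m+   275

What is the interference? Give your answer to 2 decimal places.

0.43

The two rarest classes, d py m and d+ py+ m+, are the double crossovers. Comparing them with the parentals, only the d allele has switched, so d is the middle locus and the order is m – d – py.
m–d: (366 + 57)/2475 = 0.1709; d–py: (529 + 57)/2475 = 0.2368.
Expected DCO frequency = 0.1709 × 0.2368 ≈ 0.04047; observed = 57/2475 ≈ 0.02303.
Coefficient of coincidence = 0.02303/0.04047 ≈ 0.57; interference = 1 − 0.57 = 0.43.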